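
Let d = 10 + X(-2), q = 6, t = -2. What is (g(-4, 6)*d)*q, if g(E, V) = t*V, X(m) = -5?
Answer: -360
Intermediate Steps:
g(E, V) = -2*V
d = 5 (d = 10 - 5 = 5)
(g(-4, 6)*d)*q = (-2*6*5)*6 = -12*5*6 = -60*6 = -360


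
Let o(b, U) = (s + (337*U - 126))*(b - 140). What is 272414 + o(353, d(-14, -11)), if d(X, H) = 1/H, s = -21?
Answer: 2580352/11 ≈ 2.3458e+5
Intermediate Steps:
o(b, U) = (-147 + 337*U)*(-140 + b) (o(b, U) = (-21 + (337*U - 126))*(b - 140) = (-21 + (-126 + 337*U))*(-140 + b) = (-147 + 337*U)*(-140 + b))
272414 + o(353, d(-14, -11)) = 272414 + (20580 - 47180/(-11) - 147*353 + 337*353/(-11)) = 272414 + (20580 - 47180*(-1/11) - 51891 + 337*(-1/11)*353) = 272414 + (20580 + 47180/11 - 51891 - 118961/11) = 272414 - 416202/11 = 2580352/11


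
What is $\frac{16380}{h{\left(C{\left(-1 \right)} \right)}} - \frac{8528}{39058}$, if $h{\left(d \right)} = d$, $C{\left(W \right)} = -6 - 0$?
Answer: $- \frac{53318434}{19529} \approx -2730.2$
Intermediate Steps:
$C{\left(W \right)} = -6$ ($C{\left(W \right)} = -6 + 0 = -6$)
$\frac{16380}{h{\left(C{\left(-1 \right)} \right)}} - \frac{8528}{39058} = \frac{16380}{-6} - \frac{8528}{39058} = 16380 \left(- \frac{1}{6}\right) - \frac{4264}{19529} = -2730 - \frac{4264}{19529} = - \frac{53318434}{19529}$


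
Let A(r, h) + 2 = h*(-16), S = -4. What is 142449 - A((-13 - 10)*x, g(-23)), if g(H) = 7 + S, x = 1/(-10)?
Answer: 142499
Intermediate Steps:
x = -⅒ ≈ -0.10000
g(H) = 3 (g(H) = 7 - 4 = 3)
A(r, h) = -2 - 16*h (A(r, h) = -2 + h*(-16) = -2 - 16*h)
142449 - A((-13 - 10)*x, g(-23)) = 142449 - (-2 - 16*3) = 142449 - (-2 - 48) = 142449 - 1*(-50) = 142449 + 50 = 142499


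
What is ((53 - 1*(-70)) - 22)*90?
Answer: 9090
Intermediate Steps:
((53 - 1*(-70)) - 22)*90 = ((53 + 70) - 22)*90 = (123 - 22)*90 = 101*90 = 9090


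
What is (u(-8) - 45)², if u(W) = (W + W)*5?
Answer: 15625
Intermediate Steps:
u(W) = 10*W (u(W) = (2*W)*5 = 10*W)
(u(-8) - 45)² = (10*(-8) - 45)² = (-80 - 45)² = (-125)² = 15625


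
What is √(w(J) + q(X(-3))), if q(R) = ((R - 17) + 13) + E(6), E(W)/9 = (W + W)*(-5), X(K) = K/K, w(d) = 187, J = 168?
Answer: 2*I*√89 ≈ 18.868*I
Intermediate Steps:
X(K) = 1
E(W) = -90*W (E(W) = 9*((W + W)*(-5)) = 9*((2*W)*(-5)) = 9*(-10*W) = -90*W)
q(R) = -544 + R (q(R) = ((R - 17) + 13) - 90*6 = ((-17 + R) + 13) - 540 = (-4 + R) - 540 = -544 + R)
√(w(J) + q(X(-3))) = √(187 + (-544 + 1)) = √(187 - 543) = √(-356) = 2*I*√89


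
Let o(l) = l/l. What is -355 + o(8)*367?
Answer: 12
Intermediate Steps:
o(l) = 1
-355 + o(8)*367 = -355 + 1*367 = -355 + 367 = 12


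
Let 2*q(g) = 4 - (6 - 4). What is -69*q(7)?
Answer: -69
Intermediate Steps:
q(g) = 1 (q(g) = (4 - (6 - 4))/2 = (4 - 1*2)/2 = (4 - 2)/2 = (½)*2 = 1)
-69*q(7) = -69*1 = -69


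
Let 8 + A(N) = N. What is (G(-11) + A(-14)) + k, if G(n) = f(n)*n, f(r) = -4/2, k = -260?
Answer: -260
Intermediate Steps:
f(r) = -2 (f(r) = -4*1/2 = -2)
A(N) = -8 + N
G(n) = -2*n
(G(-11) + A(-14)) + k = (-2*(-11) + (-8 - 14)) - 260 = (22 - 22) - 260 = 0 - 260 = -260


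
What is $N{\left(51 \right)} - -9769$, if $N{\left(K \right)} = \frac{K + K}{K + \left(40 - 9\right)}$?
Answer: $\frac{400580}{41} \approx 9770.3$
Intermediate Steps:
$N{\left(K \right)} = \frac{2 K}{31 + K}$ ($N{\left(K \right)} = \frac{2 K}{K + \left(40 - 9\right)} = \frac{2 K}{K + 31} = \frac{2 K}{31 + K}$)
$N{\left(51 \right)} - -9769 = 2 \cdot 51 \frac{1}{31 + 51} - -9769 = 2 \cdot 51 \cdot \frac{1}{82} + 9769 = \frac{51}{41} + 9769 = \frac{400580}{41}$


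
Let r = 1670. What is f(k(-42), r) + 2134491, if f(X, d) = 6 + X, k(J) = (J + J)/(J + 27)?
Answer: 10672513/5 ≈ 2.1345e+6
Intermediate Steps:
k(J) = 2*J/(27 + J) (k(J) = (2*J)/(27 + J) = 2*J/(27 + J))
f(k(-42), r) + 2134491 = (6 + 2*(-42)/(27 - 42)) + 2134491 = (6 + 2*(-42)/(-15)) + 2134491 = (6 + 2*(-42)*(-1/15)) + 2134491 = (6 + 28/5) + 2134491 = 58/5 + 2134491 = 10672513/5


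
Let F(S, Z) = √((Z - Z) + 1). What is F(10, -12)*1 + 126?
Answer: 127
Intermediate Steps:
F(S, Z) = 1 (F(S, Z) = √(0 + 1) = √1 = 1)
F(10, -12)*1 + 126 = 1*1 + 126 = 1 + 126 = 127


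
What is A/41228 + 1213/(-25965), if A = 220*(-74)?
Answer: -10743631/24329205 ≈ -0.44159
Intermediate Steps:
A = -16280
A/41228 + 1213/(-25965) = -16280/41228 + 1213/(-25965) = -16280*1/41228 + 1213*(-1/25965) = -370/937 - 1213/25965 = -10743631/24329205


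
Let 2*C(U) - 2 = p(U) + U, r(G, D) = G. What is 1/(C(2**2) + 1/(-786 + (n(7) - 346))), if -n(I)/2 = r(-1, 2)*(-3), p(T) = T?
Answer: 1138/5689 ≈ 0.20004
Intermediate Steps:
n(I) = -6 (n(I) = -(-2)*(-3) = -2*3 = -6)
C(U) = 1 + U (C(U) = 1 + (U + U)/2 = 1 + (2*U)/2 = 1 + U)
1/(C(2**2) + 1/(-786 + (n(7) - 346))) = 1/((1 + 2**2) + 1/(-786 + (-6 - 346))) = 1/((1 + 4) + 1/(-786 - 352)) = 1/(5 + 1/(-1138)) = 1/(5 - 1/1138) = 1/(5689/1138) = 1138/5689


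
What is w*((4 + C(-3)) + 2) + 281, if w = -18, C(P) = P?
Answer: 227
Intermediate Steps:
w*((4 + C(-3)) + 2) + 281 = -18*((4 - 3) + 2) + 281 = -18*(1 + 2) + 281 = -18*3 + 281 = -54 + 281 = 227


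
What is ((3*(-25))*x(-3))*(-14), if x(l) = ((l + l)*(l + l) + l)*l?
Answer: -103950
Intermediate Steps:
x(l) = l*(l + 4*l²) (x(l) = ((2*l)*(2*l) + l)*l = (4*l² + l)*l = (l + 4*l²)*l = l*(l + 4*l²))
((3*(-25))*x(-3))*(-14) = ((3*(-25))*((-3)²*(1 + 4*(-3))))*(-14) = -675*(1 - 12)*(-14) = -675*(-11)*(-14) = -75*(-99)*(-14) = 7425*(-14) = -103950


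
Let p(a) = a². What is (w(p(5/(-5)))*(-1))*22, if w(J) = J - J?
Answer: 0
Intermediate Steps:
w(J) = 0
(w(p(5/(-5)))*(-1))*22 = (0*(-1))*22 = 0*22 = 0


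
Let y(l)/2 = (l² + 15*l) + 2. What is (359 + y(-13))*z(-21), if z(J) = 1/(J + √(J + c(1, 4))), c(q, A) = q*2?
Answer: -6531/460 - 311*I*√19/460 ≈ -14.198 - 2.947*I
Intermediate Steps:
c(q, A) = 2*q
y(l) = 4 + 2*l² + 30*l (y(l) = 2*((l² + 15*l) + 2) = 2*(2 + l² + 15*l) = 4 + 2*l² + 30*l)
z(J) = 1/(J + √(2 + J)) (z(J) = 1/(J + √(J + 2*1)) = 1/(J + √(J + 2)) = 1/(J + √(2 + J)))
(359 + y(-13))*z(-21) = (359 + (4 + 2*(-13)² + 30*(-13)))/(-21 + √(2 - 21)) = (359 + (4 + 2*169 - 390))/(-21 + √(-19)) = (359 + (4 + 338 - 390))/(-21 + I*√19) = (359 - 48)/(-21 + I*√19) = 311/(-21 + I*√19)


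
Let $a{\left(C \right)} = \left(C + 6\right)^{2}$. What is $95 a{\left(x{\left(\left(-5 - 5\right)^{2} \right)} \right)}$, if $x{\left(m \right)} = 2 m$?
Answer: $4031420$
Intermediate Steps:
$a{\left(C \right)} = \left(6 + C\right)^{2}$
$95 a{\left(x{\left(\left(-5 - 5\right)^{2} \right)} \right)} = 95 \left(6 + 2 \left(-5 - 5\right)^{2}\right)^{2} = 95 \left(6 + 2 \left(-10\right)^{2}\right)^{2} = 95 \left(6 + 2 \cdot 100\right)^{2} = 95 \left(6 + 200\right)^{2} = 95 \cdot 206^{2} = 95 \cdot 42436 = 4031420$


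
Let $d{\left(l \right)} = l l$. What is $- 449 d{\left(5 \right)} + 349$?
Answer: $-10876$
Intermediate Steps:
$d{\left(l \right)} = l^{2}$
$- 449 d{\left(5 \right)} + 349 = - 449 \cdot 5^{2} + 349 = \left(-449\right) 25 + 349 = -11225 + 349 = -10876$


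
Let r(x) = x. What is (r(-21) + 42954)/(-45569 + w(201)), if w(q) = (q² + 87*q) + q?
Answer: 42933/12520 ≈ 3.4292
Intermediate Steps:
w(q) = q² + 88*q
(r(-21) + 42954)/(-45569 + w(201)) = (-21 + 42954)/(-45569 + 201*(88 + 201)) = 42933/(-45569 + 201*289) = 42933/(-45569 + 58089) = 42933/12520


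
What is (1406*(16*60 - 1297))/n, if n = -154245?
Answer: 473822/154245 ≈ 3.0719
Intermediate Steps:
(1406*(16*60 - 1297))/n = (1406*(16*60 - 1297))/(-154245) = (1406*(960 - 1297))*(-1/154245) = (1406*(-337))*(-1/154245) = -473822*(-1/154245) = 473822/154245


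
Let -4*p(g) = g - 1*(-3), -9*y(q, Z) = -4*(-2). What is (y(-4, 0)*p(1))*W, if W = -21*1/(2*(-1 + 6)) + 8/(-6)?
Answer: -412/135 ≈ -3.0519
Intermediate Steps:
y(q, Z) = -8/9 (y(q, Z) = -(-4)*(-2)/9 = -1/9*8 = -8/9)
W = -103/30 (W = -21/(5*2) + 8*(-1/6) = -21/10 - 4/3 = -103/30 ≈ -3.4333)
p(g) = -3/4 - g/4 (p(g) = -(g - 1*(-3))/4 = -(g + 3)/4 = -(3 + g)/4 = -3/4 - g/4)
(y(-4, 0)*p(1))*W = -8*(-3/4 - 1/4*1)/9*(-103/30) = -8*(-3/4 - 1/4)/9*(-103/30) = -8/9*(-1)*(-103/30) = (8/9)*(-103/30) = -412/135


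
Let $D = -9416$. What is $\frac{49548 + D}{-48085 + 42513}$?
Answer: $- \frac{10033}{1393} \approx -7.2024$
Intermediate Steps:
$\frac{49548 + D}{-48085 + 42513} = \frac{49548 - 9416}{-48085 + 42513} = \frac{40132}{-5572} = 40132 \left(- \frac{1}{5572}\right) = - \frac{10033}{1393}$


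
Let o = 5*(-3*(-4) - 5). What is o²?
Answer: 1225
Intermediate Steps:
o = 35 (o = 5*(12 - 5) = 5*7 = 35)
o² = 35² = 1225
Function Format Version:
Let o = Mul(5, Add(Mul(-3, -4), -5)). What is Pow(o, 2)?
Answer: 1225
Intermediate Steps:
o = 35 (o = Mul(5, Add(12, -5)) = Mul(5, 7) = 35)
Pow(o, 2) = Pow(35, 2) = 1225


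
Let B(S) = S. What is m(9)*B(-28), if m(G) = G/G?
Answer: -28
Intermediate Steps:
m(G) = 1
m(9)*B(-28) = 1*(-28) = -28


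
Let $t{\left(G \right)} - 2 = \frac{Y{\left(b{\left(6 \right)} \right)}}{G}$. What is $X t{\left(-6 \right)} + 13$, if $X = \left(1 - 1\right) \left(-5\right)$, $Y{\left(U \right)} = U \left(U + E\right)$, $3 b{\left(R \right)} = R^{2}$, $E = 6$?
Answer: $13$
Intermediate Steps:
$b{\left(R \right)} = \frac{R^{2}}{3}$
$Y{\left(U \right)} = U \left(6 + U\right)$ ($Y{\left(U \right)} = U \left(U + 6\right) = U \left(6 + U\right)$)
$t{\left(G \right)} = 2 + \frac{216}{G}$ ($t{\left(G \right)} = 2 + \frac{\frac{6^{2}}{3} \left(6 + \frac{6^{2}}{3}\right)}{G} = 2 + \frac{\frac{1}{3} \cdot 36 \left(6 + \frac{1}{3} \cdot 36\right)}{G} = 2 + \frac{12 \left(6 + 12\right)}{G} = 2 + \frac{12 \cdot 18}{G} = 2 + \frac{216}{G}$)
$X = 0$ ($X = 0 \left(-5\right) = 0$)
$X t{\left(-6 \right)} + 13 = 0 \left(2 + \frac{216}{-6}\right) + 13 = 0 \left(2 + 216 \left(- \frac{1}{6}\right)\right) + 13 = 0 \left(2 - 36\right) + 13 = 0 \left(-34\right) + 13 = 0 + 13 = 13$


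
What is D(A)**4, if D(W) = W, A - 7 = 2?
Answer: 6561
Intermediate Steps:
A = 9 (A = 7 + 2 = 9)
D(A)**4 = 9**4 = 6561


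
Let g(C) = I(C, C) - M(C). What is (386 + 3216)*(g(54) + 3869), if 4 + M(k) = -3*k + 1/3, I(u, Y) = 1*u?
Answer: 44182132/3 ≈ 1.4727e+7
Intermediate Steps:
I(u, Y) = u
M(k) = -11/3 - 3*k (M(k) = -4 + (-3*k + 1/3) = -4 + (1/3 - 3*k) = -11/3 - 3*k)
g(C) = 11/3 + 4*C (g(C) = C - (-11/3 - 3*C) = C + (11/3 + 3*C) = 11/3 + 4*C)
(386 + 3216)*(g(54) + 3869) = (386 + 3216)*((11/3 + 4*54) + 3869) = 3602*((11/3 + 216) + 3869) = 3602*(659/3 + 3869) = 3602*(12266/3) = 44182132/3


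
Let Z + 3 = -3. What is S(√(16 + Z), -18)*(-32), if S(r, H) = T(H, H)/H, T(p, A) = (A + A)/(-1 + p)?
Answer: 64/19 ≈ 3.3684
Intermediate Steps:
Z = -6 (Z = -3 - 3 = -6)
T(p, A) = 2*A/(-1 + p) (T(p, A) = (2*A)/(-1 + p) = 2*A/(-1 + p))
S(r, H) = 2/(-1 + H) (S(r, H) = (2*H/(-1 + H))/H = 2/(-1 + H))
S(√(16 + Z), -18)*(-32) = (2/(-1 - 18))*(-32) = (2/(-19))*(-32) = (2*(-1/19))*(-32) = -2/19*(-32) = 64/19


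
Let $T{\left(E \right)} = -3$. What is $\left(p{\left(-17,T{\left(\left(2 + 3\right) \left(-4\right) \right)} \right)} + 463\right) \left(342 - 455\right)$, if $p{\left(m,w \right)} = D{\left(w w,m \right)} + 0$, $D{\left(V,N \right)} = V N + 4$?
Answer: $-35482$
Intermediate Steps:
$D{\left(V,N \right)} = 4 + N V$ ($D{\left(V,N \right)} = N V + 4 = 4 + N V$)
$p{\left(m,w \right)} = 4 + m w^{2}$ ($p{\left(m,w \right)} = \left(4 + m w w\right) + 0 = \left(4 + m w^{2}\right) + 0 = 4 + m w^{2}$)
$\left(p{\left(-17,T{\left(\left(2 + 3\right) \left(-4\right) \right)} \right)} + 463\right) \left(342 - 455\right) = \left(\left(4 - 17 \left(-3\right)^{2}\right) + 463\right) \left(342 - 455\right) = \left(\left(4 - 153\right) + 463\right) \left(-113\right) = \left(-149 + 463\right) \left(-113\right) = 314 \left(-113\right) = -35482$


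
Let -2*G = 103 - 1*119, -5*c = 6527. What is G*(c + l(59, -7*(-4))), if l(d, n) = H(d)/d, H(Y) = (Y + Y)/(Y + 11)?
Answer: -365504/35 ≈ -10443.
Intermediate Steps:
c = -6527/5 (c = -⅕*6527 = -6527/5 ≈ -1305.4)
H(Y) = 2*Y/(11 + Y) (H(Y) = (2*Y)/(11 + Y) = 2*Y/(11 + Y))
l(d, n) = 2/(11 + d) (l(d, n) = (2*d/(11 + d))/d = 2/(11 + d))
G = 8 (G = -(103 - 1*119)/2 = -(103 - 119)/2 = -½*(-16) = 8)
G*(c + l(59, -7*(-4))) = 8*(-6527/5 + 2/(11 + 59)) = 8*(-6527/5 + 2/70) = 8*(-6527/5 + 2*(1/70)) = 8*(-6527/5 + 1/35) = 8*(-45688/35) = -365504/35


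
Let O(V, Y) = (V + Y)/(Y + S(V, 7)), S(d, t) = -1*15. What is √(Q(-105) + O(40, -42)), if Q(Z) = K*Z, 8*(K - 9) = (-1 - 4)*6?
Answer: I*√7163589/114 ≈ 23.478*I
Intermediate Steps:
S(d, t) = -15
O(V, Y) = (V + Y)/(-15 + Y) (O(V, Y) = (V + Y)/(Y - 15) = (V + Y)/(-15 + Y))
K = 21/4 (K = 9 + ((-1 - 4)*6)/8 = 9 + (-5*6)/8 = 9 + (⅛)*(-30) = 9 - 15/4 = 21/4 ≈ 5.2500)
Q(Z) = 21*Z/4
√(Q(-105) + O(40, -42)) = √((21/4)*(-105) + (40 - 42)/(-15 - 42)) = √(-2205/4 - 2/(-57)) = √(-2205/4 - 1/57*(-2)) = √(-2205/4 + 2/57) = √(-125677/228) = I*√7163589/114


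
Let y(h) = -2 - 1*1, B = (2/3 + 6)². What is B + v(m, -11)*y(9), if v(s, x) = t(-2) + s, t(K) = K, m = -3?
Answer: 535/9 ≈ 59.444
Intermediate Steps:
B = 400/9 (B = (2*(⅓) + 6)² = (⅔ + 6)² = (20/3)² = 400/9 ≈ 44.444)
v(s, x) = -2 + s
y(h) = -3 (y(h) = -2 - 1 = -3)
B + v(m, -11)*y(9) = 400/9 + (-2 - 3)*(-3) = 400/9 - 5*(-3) = 400/9 + 15 = 535/9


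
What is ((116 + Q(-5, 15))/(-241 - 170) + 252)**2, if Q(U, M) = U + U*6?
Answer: 1190043009/18769 ≈ 63405.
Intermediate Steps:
Q(U, M) = 7*U (Q(U, M) = U + 6*U = 7*U)
((116 + Q(-5, 15))/(-241 - 170) + 252)**2 = ((116 + 7*(-5))/(-241 - 170) + 252)**2 = ((116 - 35)/(-411) + 252)**2 = (81*(-1/411) + 252)**2 = (-27/137 + 252)**2 = (34497/137)**2 = 1190043009/18769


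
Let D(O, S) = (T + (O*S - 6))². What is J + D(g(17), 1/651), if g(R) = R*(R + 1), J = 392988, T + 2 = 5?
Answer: 18505713333/47089 ≈ 3.9299e+5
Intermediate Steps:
T = 3 (T = -2 + 5 = 3)
g(R) = R*(1 + R)
D(O, S) = (-3 + O*S)² (D(O, S) = (3 + (O*S - 6))² = (3 + (-6 + O*S))² = (-3 + O*S)²)
J + D(g(17), 1/651) = 392988 + (-3 + (17*(1 + 17))/651)² = 392988 + (-3 + (17*18)*(1/651))² = 392988 + (-3 + 306*(1/651))² = 392988 + (-3 + 102/217)² = 392988 + (-549/217)² = 392988 + 301401/47089 = 18505713333/47089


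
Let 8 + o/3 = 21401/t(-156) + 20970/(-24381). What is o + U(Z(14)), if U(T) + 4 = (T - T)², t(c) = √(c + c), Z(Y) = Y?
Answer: -27614/903 - 21401*I*√78/52 ≈ -30.58 - 3634.8*I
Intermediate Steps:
t(c) = √2*√c (t(c) = √(2*c) = √2*√c)
U(T) = -4 (U(T) = -4 + (T - T)² = -4 + 0² = -4 + 0 = -4)
o = -24002/903 - 21401*I*√78/52 (o = -24 + 3*(21401/((√2*√(-156))) + 20970/(-24381)) = -24 + 3*(21401/((√2*(2*I*√39))) + 20970*(-1/24381)) = -24 + 3*(21401/((2*I*√78)) - 2330/2709) = -24 + 3*(21401*(-I*√78/156) - 2330/2709) = -24 + 3*(-21401*I*√78/156 - 2330/2709) = -24 + 3*(-2330/2709 - 21401*I*√78/156) = -24 + (-2330/903 - 21401*I*√78/52) = -24002/903 - 21401*I*√78/52 ≈ -26.58 - 3634.8*I)
o + U(Z(14)) = (-24002/903 - 21401*I*√78/52) - 4 = -27614/903 - 21401*I*√78/52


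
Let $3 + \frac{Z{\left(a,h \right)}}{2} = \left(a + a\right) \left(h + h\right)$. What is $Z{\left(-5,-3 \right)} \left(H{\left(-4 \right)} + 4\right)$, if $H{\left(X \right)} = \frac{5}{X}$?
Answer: $\frac{627}{2} \approx 313.5$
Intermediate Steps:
$Z{\left(a,h \right)} = -6 + 8 a h$ ($Z{\left(a,h \right)} = -6 + 2 \left(a + a\right) \left(h + h\right) = -6 + 2 \cdot 2 a 2 h = -6 + 2 \cdot 4 a h = -6 + 8 a h$)
$Z{\left(-5,-3 \right)} \left(H{\left(-4 \right)} + 4\right) = \left(-6 + 8 \left(-5\right) \left(-3\right)\right) \left(\frac{5}{-4} + 4\right) = \left(-6 + 120\right) \left(5 \left(- \frac{1}{4}\right) + 4\right) = 114 \left(- \frac{5}{4} + 4\right) = 114 \cdot \frac{11}{4} = \frac{627}{2}$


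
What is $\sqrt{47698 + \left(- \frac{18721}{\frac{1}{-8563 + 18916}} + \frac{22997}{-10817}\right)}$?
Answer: $\frac{2 i \sqrt{6739785003981}}{373} \approx 13920.0 i$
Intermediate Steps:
$\sqrt{47698 + \left(- \frac{18721}{\frac{1}{-8563 + 18916}} + \frac{22997}{-10817}\right)} = \sqrt{47698 + \left(- \frac{18721}{\frac{1}{10353}} + 22997 \left(- \frac{1}{10817}\right)\right)} = \sqrt{47698 - \left(\frac{793}{373} + 18721 \frac{1}{\frac{1}{10353}}\right)} = \sqrt{47698 - \frac{72294306142}{373}} = \sqrt{- \frac{72276514788}{373}} = \frac{2 i \sqrt{6739785003981}}{373}$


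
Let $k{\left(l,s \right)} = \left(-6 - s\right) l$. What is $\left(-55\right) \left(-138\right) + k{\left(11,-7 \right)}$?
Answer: $7601$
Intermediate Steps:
$k{\left(l,s \right)} = l \left(-6 - s\right)$
$\left(-55\right) \left(-138\right) + k{\left(11,-7 \right)} = \left(-55\right) \left(-138\right) - 11 \left(6 - 7\right) = 7590 - 11 \left(-1\right) = 7590 + 11 = 7601$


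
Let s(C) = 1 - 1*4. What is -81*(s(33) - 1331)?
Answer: 108054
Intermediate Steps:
s(C) = -3 (s(C) = 1 - 4 = -3)
-81*(s(33) - 1331) = -81*(-3 - 1331) = -81*(-1334) = 108054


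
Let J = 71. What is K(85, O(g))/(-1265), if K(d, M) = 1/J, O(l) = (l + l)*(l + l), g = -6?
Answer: -1/89815 ≈ -1.1134e-5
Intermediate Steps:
O(l) = 4*l² (O(l) = (2*l)*(2*l) = 4*l²)
K(d, M) = 1/71
K(85, O(g))/(-1265) = (1/71)/(-1265) = (1/71)*(-1/1265) = -1/89815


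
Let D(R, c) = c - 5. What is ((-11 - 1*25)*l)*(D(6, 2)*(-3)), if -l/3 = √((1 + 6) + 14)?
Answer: 972*√21 ≈ 4454.3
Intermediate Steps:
D(R, c) = -5 + c
l = -3*√21 (l = -3*√((1 + 6) + 14) = -3*√(7 + 14) = -3*√21 ≈ -13.748)
((-11 - 1*25)*l)*(D(6, 2)*(-3)) = ((-11 - 1*25)*(-3*√21))*((-5 + 2)*(-3)) = ((-11 - 25)*(-3*√21))*(-3*(-3)) = -(-108)*√21*9 = (108*√21)*9 = 972*√21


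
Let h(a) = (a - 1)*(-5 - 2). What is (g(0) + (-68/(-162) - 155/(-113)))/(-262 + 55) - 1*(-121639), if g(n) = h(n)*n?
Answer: 230465869372/1894671 ≈ 1.2164e+5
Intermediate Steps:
h(a) = 7 - 7*a (h(a) = (-1 + a)*(-7) = 7 - 7*a)
g(n) = n*(7 - 7*n) (g(n) = (7 - 7*n)*n = n*(7 - 7*n))
(g(0) + (-68/(-162) - 155/(-113)))/(-262 + 55) - 1*(-121639) = (7*0*(1 - 1*0) + (-68/(-162) - 155/(-113)))/(-262 + 55) - 1*(-121639) = (7*0*(1 + 0) + (-68*(-1/162) - 155*(-1/113)))/(-207) + 121639 = (7*0*1 + (34/81 + 155/113))*(-1/207) + 121639 = (0 + 16397/9153)*(-1/207) + 121639 = (16397/9153)*(-1/207) + 121639 = -16397/1894671 + 121639 = 230465869372/1894671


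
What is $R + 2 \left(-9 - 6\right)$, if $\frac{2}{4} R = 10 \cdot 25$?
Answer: $470$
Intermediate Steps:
$R = 500$ ($R = 2 \cdot 10 \cdot 25 = 2 \cdot 250 = 500$)
$R + 2 \left(-9 - 6\right) = 500 + 2 \left(-9 - 6\right) = 500 + 2 \left(-15\right) = 500 - 30 = 470$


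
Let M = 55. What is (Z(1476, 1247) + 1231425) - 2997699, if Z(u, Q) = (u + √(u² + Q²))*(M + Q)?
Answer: 155478 + 1302*√3733585 ≈ 2.6713e+6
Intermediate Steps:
Z(u, Q) = (55 + Q)*(u + √(Q² + u²)) (Z(u, Q) = (u + √(u² + Q²))*(55 + Q) = (u + √(Q² + u²))*(55 + Q) = (55 + Q)*(u + √(Q² + u²)))
(Z(1476, 1247) + 1231425) - 2997699 = ((55*1476 + 55*√(1247² + 1476²) + 1247*1476 + 1247*√(1247² + 1476²)) + 1231425) - 2997699 = ((81180 + 55*√(1555009 + 2178576) + 1840572 + 1247*√(1555009 + 2178576)) + 1231425) - 2997699 = ((81180 + 55*√3733585 + 1840572 + 1247*√3733585) + 1231425) - 2997699 = ((1921752 + 1302*√3733585) + 1231425) - 2997699 = (3153177 + 1302*√3733585) - 2997699 = 155478 + 1302*√3733585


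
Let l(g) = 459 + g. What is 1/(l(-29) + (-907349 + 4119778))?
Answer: 1/3212859 ≈ 3.1125e-7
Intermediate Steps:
1/(l(-29) + (-907349 + 4119778)) = 1/((459 - 29) + (-907349 + 4119778)) = 1/(430 + 3212429) = 1/3212859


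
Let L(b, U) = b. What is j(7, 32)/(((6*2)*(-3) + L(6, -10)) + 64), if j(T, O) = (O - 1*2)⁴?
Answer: 405000/17 ≈ 23824.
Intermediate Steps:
j(T, O) = (-2 + O)⁴ (j(T, O) = (O - 2)⁴ = (-2 + O)⁴)
j(7, 32)/(((6*2)*(-3) + L(6, -10)) + 64) = (-2 + 32)⁴/(((6*2)*(-3) + 6) + 64) = 30⁴/((12*(-3) + 6) + 64) = 810000/((-36 + 6) + 64) = 810000/(-30 + 64) = 810000/34 = 810000*(1/34) = 405000/17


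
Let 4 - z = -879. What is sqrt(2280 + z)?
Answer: sqrt(3163) ≈ 56.241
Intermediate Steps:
z = 883 (z = 4 - 1*(-879) = 4 + 879 = 883)
sqrt(2280 + z) = sqrt(2280 + 883) = sqrt(3163)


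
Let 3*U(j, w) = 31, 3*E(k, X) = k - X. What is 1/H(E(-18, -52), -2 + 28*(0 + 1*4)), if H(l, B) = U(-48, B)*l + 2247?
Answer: 9/21277 ≈ 0.00042299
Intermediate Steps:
E(k, X) = -X/3 + k/3 (E(k, X) = (k - X)/3 = -X/3 + k/3)
U(j, w) = 31/3 (U(j, w) = (⅓)*31 = 31/3)
H(l, B) = 2247 + 31*l/3 (H(l, B) = 31*l/3 + 2247 = 2247 + 31*l/3)
1/H(E(-18, -52), -2 + 28*(0 + 1*4)) = 1/(2247 + 31*(-⅓*(-52) + (⅓)*(-18))/3) = 1/(2247 + 31*(52/3 - 6)/3) = 1/(2247 + (31/3)*(34/3)) = 1/(2247 + 1054/9) = 1/(21277/9) = 9/21277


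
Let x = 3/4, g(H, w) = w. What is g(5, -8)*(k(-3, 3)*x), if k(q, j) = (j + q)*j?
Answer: 0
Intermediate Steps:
k(q, j) = j*(j + q)
x = ¾ (x = 3*(¼) = ¾ ≈ 0.75000)
g(5, -8)*(k(-3, 3)*x) = -8*3*(3 - 3)*3/4 = -8*3*0*3/4 = -0*3/4 = -8*0 = 0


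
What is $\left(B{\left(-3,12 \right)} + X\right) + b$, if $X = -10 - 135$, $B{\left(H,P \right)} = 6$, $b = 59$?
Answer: $-80$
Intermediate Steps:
$X = -145$
$\left(B{\left(-3,12 \right)} + X\right) + b = \left(6 - 145\right) + 59 = -139 + 59 = -80$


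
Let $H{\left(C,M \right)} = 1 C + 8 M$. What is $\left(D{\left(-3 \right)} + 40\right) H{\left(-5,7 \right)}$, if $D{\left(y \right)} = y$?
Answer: $1887$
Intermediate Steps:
$H{\left(C,M \right)} = C + 8 M$
$\left(D{\left(-3 \right)} + 40\right) H{\left(-5,7 \right)} = \left(-3 + 40\right) \left(-5 + 8 \cdot 7\right) = 37 \left(-5 + 56\right) = 37 \cdot 51 = 1887$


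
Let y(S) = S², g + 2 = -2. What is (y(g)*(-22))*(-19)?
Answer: 6688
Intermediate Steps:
g = -4 (g = -2 - 2 = -4)
(y(g)*(-22))*(-19) = ((-4)²*(-22))*(-19) = (16*(-22))*(-19) = -352*(-19) = 6688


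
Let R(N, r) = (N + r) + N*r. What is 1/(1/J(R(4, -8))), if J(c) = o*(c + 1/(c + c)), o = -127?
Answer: 329311/72 ≈ 4573.8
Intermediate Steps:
R(N, r) = N + r + N*r
J(c) = -127*c - 127/(2*c) (J(c) = -127*(c + 1/(c + c)) = -127*(c + 1/(2*c)) = -127*c - 127/(2*c))
1/(1/J(R(4, -8))) = 1/(1/(-127*(4 - 8 + 4*(-8)) - 127/(2*(4 - 8 + 4*(-8))))) = 1/(1/(-127*(4 - 8 - 32) - 127/(2*(4 - 8 - 32)))) = 1/(1/(-127*(-36) - 127/2/(-36))) = 1/(1/(4572 - 127/2*(-1/36))) = 1/(1/(4572 + 127/72)) = 1/(1/(329311/72)) = 1/(72/329311) = 329311/72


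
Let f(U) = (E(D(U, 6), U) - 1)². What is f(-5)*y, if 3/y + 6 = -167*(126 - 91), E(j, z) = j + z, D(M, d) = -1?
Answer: -147/5851 ≈ -0.025124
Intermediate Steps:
f(U) = (-2 + U)² (f(U) = ((-1 + U) - 1)² = (-2 + U)²)
y = -3/5851 (y = 3/(-6 - 167*(126 - 91)) = 3/(-6 - 167*35) = 3/(-6 - 5845) = 3/(-5851) = 3*(-1/5851) = -3/5851 ≈ -0.00051273)
f(-5)*y = (-2 - 5)²*(-3/5851) = (-7)²*(-3/5851) = 49*(-3/5851) = -147/5851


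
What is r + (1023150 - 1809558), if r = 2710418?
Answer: 1924010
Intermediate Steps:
r + (1023150 - 1809558) = 2710418 + (1023150 - 1809558) = 2710418 - 786408 = 1924010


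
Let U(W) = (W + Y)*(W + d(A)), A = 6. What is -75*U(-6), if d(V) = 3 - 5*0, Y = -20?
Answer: -5850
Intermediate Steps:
d(V) = 3 (d(V) = 3 + 0 = 3)
U(W) = (-20 + W)*(3 + W) (U(W) = (W - 20)*(W + 3) = (-20 + W)*(3 + W))
-75*U(-6) = -75*(-60 + (-6)² - 17*(-6)) = -75*(-60 + 36 + 102) = -75*78 = -5850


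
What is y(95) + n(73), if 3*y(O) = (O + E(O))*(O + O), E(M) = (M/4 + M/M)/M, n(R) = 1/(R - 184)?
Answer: 1339361/222 ≈ 6033.2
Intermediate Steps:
n(R) = 1/(-184 + R)
E(M) = (1 + M/4)/M (E(M) = (M*(1/4) + 1)/M = (M/4 + 1)/M = (1 + M/4)/M)
y(O) = 2*O*(O + (4 + O)/(4*O))/3 (y(O) = ((O + (4 + O)/(4*O))*(O + O))/3 = ((O + (4 + O)/(4*O))*(2*O))/3 = (2*O*(O + (4 + O)/(4*O)))/3 = 2*O*(O + (4 + O)/(4*O))/3)
y(95) + n(73) = (2/3 + (1/6)*95 + (2/3)*95**2) + 1/(-184 + 73) = (2/3 + 95/6 + (2/3)*9025) + 1/(-111) = (2/3 + 95/6 + 18050/3) - 1/111 = 36199/6 - 1/111 = 1339361/222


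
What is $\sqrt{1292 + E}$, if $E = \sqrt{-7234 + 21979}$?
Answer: $\sqrt{1292 + \sqrt{14745}} \approx 37.596$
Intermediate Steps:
$E = \sqrt{14745} \approx 121.43$
$\sqrt{1292 + E} = \sqrt{1292 + \sqrt{14745}}$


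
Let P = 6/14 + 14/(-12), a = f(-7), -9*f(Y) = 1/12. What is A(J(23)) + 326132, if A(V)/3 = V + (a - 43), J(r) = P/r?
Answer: 1889512669/5796 ≈ 3.2600e+5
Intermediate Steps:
f(Y) = -1/108 (f(Y) = -⅑/12 = -⅑*1/12 = -1/108)
a = -1/108 ≈ -0.0092593
P = -31/42 (P = 6*(1/14) + 14*(-1/12) = 3/7 - 7/6 = -31/42 ≈ -0.73810)
J(r) = -31/(42*r)
A(V) = -4645/36 + 3*V (A(V) = 3*(V + (-1/108 - 43)) = 3*(V - 4645/108) = 3*(-4645/108 + V) = -4645/36 + 3*V)
A(J(23)) + 326132 = (-4645/36 + 3*(-31/42/23)) + 326132 = (-4645/36 + 3*(-31/42*1/23)) + 326132 = (-4645/36 + 3*(-31/966)) + 326132 = (-4645/36 - 31/322) + 326132 = -748403/5796 + 326132 = 1889512669/5796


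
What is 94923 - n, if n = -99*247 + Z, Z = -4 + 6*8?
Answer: 119332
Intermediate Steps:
Z = 44 (Z = -4 + 48 = 44)
n = -24409 (n = -99*247 + 44 = -24453 + 44 = -24409)
94923 - n = 94923 - 1*(-24409) = 94923 + 24409 = 119332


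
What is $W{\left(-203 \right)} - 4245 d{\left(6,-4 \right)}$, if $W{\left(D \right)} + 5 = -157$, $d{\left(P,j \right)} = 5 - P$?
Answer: $4083$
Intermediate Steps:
$W{\left(D \right)} = -162$ ($W{\left(D \right)} = -5 - 157 = -162$)
$W{\left(-203 \right)} - 4245 d{\left(6,-4 \right)} = -162 - 4245 \left(5 - 6\right) = -162 - 4245 \left(-1\right) = -162 - -4245 = -162 + 4245 = 4083$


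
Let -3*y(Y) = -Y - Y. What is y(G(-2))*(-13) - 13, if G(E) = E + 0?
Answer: 13/3 ≈ 4.3333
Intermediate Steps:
G(E) = E
y(Y) = 2*Y/3 (y(Y) = -(-Y - Y)/3 = -(-2)*Y/3 = 2*Y/3)
y(G(-2))*(-13) - 13 = ((⅔)*(-2))*(-13) - 13 = -4/3*(-13) - 13 = 52/3 - 13 = 13/3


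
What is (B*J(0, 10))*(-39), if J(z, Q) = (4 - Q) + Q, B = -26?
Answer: 4056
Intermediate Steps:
J(z, Q) = 4
(B*J(0, 10))*(-39) = -26*4*(-39) = -104*(-39) = 4056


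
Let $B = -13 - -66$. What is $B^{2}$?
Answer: $2809$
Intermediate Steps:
$B = 53$ ($B = -13 + 66 = 53$)
$B^{2} = 53^{2} = 2809$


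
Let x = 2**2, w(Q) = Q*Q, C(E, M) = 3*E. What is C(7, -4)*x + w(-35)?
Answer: 1309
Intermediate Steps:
w(Q) = Q**2
x = 4
C(7, -4)*x + w(-35) = (3*7)*4 + (-35)**2 = 21*4 + 1225 = 84 + 1225 = 1309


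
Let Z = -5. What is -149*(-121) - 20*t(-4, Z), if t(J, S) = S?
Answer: 18129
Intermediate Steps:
-149*(-121) - 20*t(-4, Z) = -149*(-121) - 20*(-5) = 18029 + 100 = 18129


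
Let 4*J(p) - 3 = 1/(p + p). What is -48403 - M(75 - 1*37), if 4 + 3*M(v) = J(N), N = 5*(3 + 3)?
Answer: -34849381/720 ≈ -48402.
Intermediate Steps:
N = 30 (N = 5*6 = 30)
J(p) = 3/4 + 1/(8*p) (J(p) = 3/4 + 1/(4*(p + p)) = 3/4 + 1/(4*((2*p))) = 3/4 + (1/(2*p))/4 = 3/4 + 1/(8*p))
M(v) = -779/720 (M(v) = -4/3 + ((1/8)*(1 + 6*30)/30)/3 = -4/3 + ((1/8)*(1/30)*(1 + 180))/3 = -4/3 + ((1/8)*(1/30)*181)/3 = -4/3 + (1/3)*(181/240) = -4/3 + 181/720 = -779/720)
-48403 - M(75 - 1*37) = -48403 - 1*(-779/720) = -48403 + 779/720 = -34849381/720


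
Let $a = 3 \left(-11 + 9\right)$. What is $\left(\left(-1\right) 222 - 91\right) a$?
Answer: $1878$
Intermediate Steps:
$a = -6$ ($a = 3 \left(-2\right) = -6$)
$\left(\left(-1\right) 222 - 91\right) a = \left(\left(-1\right) 222 - 91\right) \left(-6\right) = \left(-222 - 91\right) \left(-6\right) = \left(-313\right) \left(-6\right) = 1878$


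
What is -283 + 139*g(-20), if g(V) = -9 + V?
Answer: -4314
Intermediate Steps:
-283 + 139*g(-20) = -283 + 139*(-9 - 20) = -283 + 139*(-29) = -283 - 4031 = -4314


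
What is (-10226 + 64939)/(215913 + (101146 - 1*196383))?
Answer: 54713/120676 ≈ 0.45339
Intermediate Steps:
(-10226 + 64939)/(215913 + (101146 - 1*196383)) = 54713/(215913 + (101146 - 196383)) = 54713/(215913 - 95237) = 54713/120676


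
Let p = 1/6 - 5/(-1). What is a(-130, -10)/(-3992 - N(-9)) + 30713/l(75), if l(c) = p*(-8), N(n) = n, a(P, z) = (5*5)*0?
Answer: -92139/124 ≈ -743.06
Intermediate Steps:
a(P, z) = 0 (a(P, z) = 25*0 = 0)
p = 31/6 (p = 1*(1/6) - 5*(-1) = 1/6 + 5 = 31/6 ≈ 5.1667)
l(c) = -124/3 (l(c) = (31/6)*(-8) = -124/3)
a(-130, -10)/(-3992 - N(-9)) + 30713/l(75) = 0/(-3992 - 1*(-9)) + 30713/(-124/3) = 0/(-3992 + 9) + 30713*(-3/124) = 0/(-3983) - 92139/124 = 0*(-1/3983) - 92139/124 = 0 - 92139/124 = -92139/124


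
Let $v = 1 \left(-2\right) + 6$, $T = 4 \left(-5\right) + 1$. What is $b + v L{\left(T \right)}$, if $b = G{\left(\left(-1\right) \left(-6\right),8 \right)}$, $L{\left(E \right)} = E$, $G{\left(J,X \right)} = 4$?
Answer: $-72$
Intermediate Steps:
$T = -19$ ($T = -20 + 1 = -19$)
$b = 4$
$v = 4$ ($v = -2 + 6 = 4$)
$b + v L{\left(T \right)} = 4 + 4 \left(-19\right) = 4 - 76 = -72$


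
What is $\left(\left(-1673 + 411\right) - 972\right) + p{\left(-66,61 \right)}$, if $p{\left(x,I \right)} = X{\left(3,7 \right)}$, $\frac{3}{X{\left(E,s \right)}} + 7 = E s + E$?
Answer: $- \frac{37975}{17} \approx -2233.8$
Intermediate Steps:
$X{\left(E,s \right)} = \frac{3}{-7 + E + E s}$ ($X{\left(E,s \right)} = \frac{3}{-7 + \left(E s + E\right)} = \frac{3}{-7 + \left(E + E s\right)} = \frac{3}{-7 + E + E s}$)
$p{\left(x,I \right)} = \frac{3}{17}$ ($p{\left(x,I \right)} = \frac{3}{-7 + 3 + 3 \cdot 7} = \frac{3}{-7 + 3 + 21} = \frac{3}{17}$)
$\left(\left(-1673 + 411\right) - 972\right) + p{\left(-66,61 \right)} = \left(\left(-1673 + 411\right) - 972\right) + \frac{3}{17} = \left(-1262 - 972\right) + \frac{3}{17} = -2234 + \frac{3}{17} = - \frac{37975}{17}$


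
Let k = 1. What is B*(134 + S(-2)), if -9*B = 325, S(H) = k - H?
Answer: -44525/9 ≈ -4947.2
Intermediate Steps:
S(H) = 1 - H
B = -325/9 (B = -⅑*325 = -325/9 ≈ -36.111)
B*(134 + S(-2)) = -325*(134 + (1 - 1*(-2)))/9 = -325*(134 + (1 + 2))/9 = -325*(134 + 3)/9 = -325/9*137 = -44525/9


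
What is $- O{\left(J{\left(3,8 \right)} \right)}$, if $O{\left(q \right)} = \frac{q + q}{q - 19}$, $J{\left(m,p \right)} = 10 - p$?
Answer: $\frac{4}{17} \approx 0.23529$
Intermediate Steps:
$O{\left(q \right)} = \frac{2 q}{-19 + q}$
$- O{\left(J{\left(3,8 \right)} \right)} = - \frac{2 \left(10 - 8\right)}{-19 + \left(10 - 8\right)} = - \frac{2 \cdot 2}{-19 + 2} = - \frac{2 \cdot 2}{-17} = - \frac{2 \cdot 2 \left(-1\right)}{17} = \left(-1\right) \left(- \frac{4}{17}\right) = \frac{4}{17}$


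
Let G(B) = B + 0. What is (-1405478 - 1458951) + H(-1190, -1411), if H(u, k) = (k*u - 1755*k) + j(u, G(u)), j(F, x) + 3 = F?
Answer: 1289773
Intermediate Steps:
G(B) = B
j(F, x) = -3 + F
H(u, k) = -3 + u - 1755*k + k*u (H(u, k) = (k*u - 1755*k) + (-3 + u) = (-1755*k + k*u) + (-3 + u) = -3 + u - 1755*k + k*u)
(-1405478 - 1458951) + H(-1190, -1411) = (-1405478 - 1458951) + (-3 - 1190 - 1755*(-1411) - 1411*(-1190)) = -2864429 + (-3 - 1190 + 2476305 + 1679090) = -2864429 + 4154202 = 1289773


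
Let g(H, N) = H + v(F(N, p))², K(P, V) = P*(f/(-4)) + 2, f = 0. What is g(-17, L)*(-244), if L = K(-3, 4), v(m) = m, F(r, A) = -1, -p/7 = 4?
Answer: 3904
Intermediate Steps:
p = -28 (p = -7*4 = -28)
K(P, V) = 2 (K(P, V) = P*(0/(-4)) + 2 = P*(0*(-¼)) + 2 = P*0 + 2 = 0 + 2 = 2)
L = 2
g(H, N) = 1 + H (g(H, N) = H + (-1)² = H + 1 = 1 + H)
g(-17, L)*(-244) = (1 - 17)*(-244) = -16*(-244) = 3904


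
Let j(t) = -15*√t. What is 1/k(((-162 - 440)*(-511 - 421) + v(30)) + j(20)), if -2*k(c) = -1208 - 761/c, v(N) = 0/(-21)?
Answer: 760540277091344/459366843143153329 - 45660*√5/459366843143153329 ≈ 0.0016556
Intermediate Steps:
v(N) = 0 (v(N) = 0*(-1/21) = 0)
k(c) = 604 + 761/(2*c) (k(c) = -(-1208 - 761/c)/2 = 604 + 761/(2*c))
1/k(((-162 - 440)*(-511 - 421) + v(30)) + j(20)) = 1/(604 + 761/(2*(((-162 - 440)*(-511 - 421) + 0) - 30*√5))) = 1/(604 + 761/(2*((-602*(-932) + 0) - 30*√5))) = 1/(604 + 761/(2*((561064 + 0) - 30*√5))) = 1/(604 + 761/(2*(561064 - 30*√5)))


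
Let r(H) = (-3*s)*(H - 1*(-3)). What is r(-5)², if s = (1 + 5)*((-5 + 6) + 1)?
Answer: 5184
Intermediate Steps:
s = 12 (s = 6*(1 + 1) = 6*2 = 12)
r(H) = -108 - 36*H (r(H) = (-3*12)*(H - 1*(-3)) = -36*(H + 3) = -36*(3 + H) = -108 - 36*H)
r(-5)² = (-108 - 36*(-5))² = (-108 + 180)² = 72² = 5184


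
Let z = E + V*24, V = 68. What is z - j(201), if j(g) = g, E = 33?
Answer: 1464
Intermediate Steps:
z = 1665 (z = 33 + 68*24 = 33 + 1632 = 1665)
z - j(201) = 1665 - 1*201 = 1665 - 201 = 1464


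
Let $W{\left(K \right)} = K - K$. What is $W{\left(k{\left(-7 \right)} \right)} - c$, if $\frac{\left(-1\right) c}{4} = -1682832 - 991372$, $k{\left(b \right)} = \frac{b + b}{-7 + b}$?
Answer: $-10696816$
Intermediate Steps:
$k{\left(b \right)} = \frac{2 b}{-7 + b}$
$W{\left(K \right)} = 0$
$c = 10696816$ ($c = - 4 \left(-1682832 - 991372\right) = \left(-4\right) \left(-2674204\right) = 10696816$)
$W{\left(k{\left(-7 \right)} \right)} - c = 0 - 10696816 = -10696816$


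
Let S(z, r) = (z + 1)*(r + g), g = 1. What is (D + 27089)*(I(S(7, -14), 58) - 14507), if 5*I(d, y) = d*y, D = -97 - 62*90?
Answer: -1682276604/5 ≈ -3.3646e+8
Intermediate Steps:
D = -5677 (D = -97 - 5580 = -5677)
S(z, r) = (1 + r)*(1 + z) (S(z, r) = (z + 1)*(r + 1) = (1 + z)*(1 + r) = (1 + r)*(1 + z))
I(d, y) = d*y/5 (I(d, y) = (d*y)/5 = d*y/5)
(D + 27089)*(I(S(7, -14), 58) - 14507) = (-5677 + 27089)*((⅕)*(1 - 14 + 7 - 14*7)*58 - 14507) = 21412*((⅕)*(1 - 14 + 7 - 98)*58 - 14507) = 21412*((⅕)*(-104)*58 - 14507) = 21412*(-6032/5 - 14507) = 21412*(-78567/5) = -1682276604/5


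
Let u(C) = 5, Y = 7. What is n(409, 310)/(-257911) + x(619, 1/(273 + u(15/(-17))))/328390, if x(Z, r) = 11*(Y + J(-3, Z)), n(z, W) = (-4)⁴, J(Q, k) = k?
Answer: 845953653/42347696645 ≈ 0.019976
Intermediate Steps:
n(z, W) = 256
x(Z, r) = 77 + 11*Z (x(Z, r) = 11*(7 + Z) = 77 + 11*Z)
n(409, 310)/(-257911) + x(619, 1/(273 + u(15/(-17))))/328390 = 256/(-257911) + (77 + 11*619)/328390 = 256*(-1/257911) + (77 + 6809)*(1/328390) = -256/257911 + 6886*(1/328390) = -256/257911 + 3443/164195 = 845953653/42347696645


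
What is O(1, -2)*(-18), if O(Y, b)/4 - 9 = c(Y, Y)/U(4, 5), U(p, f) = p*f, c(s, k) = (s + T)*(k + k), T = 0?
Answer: -3276/5 ≈ -655.20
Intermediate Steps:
c(s, k) = 2*k*s (c(s, k) = (s + 0)*(k + k) = s*(2*k) = 2*k*s)
U(p, f) = f*p
O(Y, b) = 36 + 2*Y²/5 (O(Y, b) = 36 + 4*((2*Y*Y)/((5*4))) = 36 + 4*((2*Y²)/20) = 36 + 4*((2*Y²)*(1/20)) = 36 + 4*(Y²/10) = 36 + 2*Y²/5)
O(1, -2)*(-18) = (36 + (⅖)*1²)*(-18) = (36 + (⅖)*1)*(-18) = (36 + ⅖)*(-18) = (182/5)*(-18) = -3276/5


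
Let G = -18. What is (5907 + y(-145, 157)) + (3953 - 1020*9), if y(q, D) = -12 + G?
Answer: 650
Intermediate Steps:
y(q, D) = -30 (y(q, D) = -12 - 18 = -30)
(5907 + y(-145, 157)) + (3953 - 1020*9) = (5907 - 30) + (3953 - 1020*9) = 5877 + (3953 - 1*9180) = 5877 + (3953 - 9180) = 5877 - 5227 = 650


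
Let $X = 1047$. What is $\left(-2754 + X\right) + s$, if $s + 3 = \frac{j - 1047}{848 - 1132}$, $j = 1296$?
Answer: $- \frac{485889}{284} \approx -1710.9$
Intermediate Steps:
$s = - \frac{1101}{284}$ ($s = -3 + \frac{1296 - 1047}{848 - 1132} = -3 + \frac{249}{-284} = -3 + 249 \left(- \frac{1}{284}\right) = -3 - \frac{249}{284} = - \frac{1101}{284} \approx -3.8768$)
$\left(-2754 + X\right) + s = \left(-2754 + 1047\right) - \frac{1101}{284} = -1707 - \frac{1101}{284} = - \frac{485889}{284}$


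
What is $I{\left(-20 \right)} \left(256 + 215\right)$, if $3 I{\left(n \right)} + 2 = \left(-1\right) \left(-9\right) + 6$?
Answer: $2041$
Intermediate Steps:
$I{\left(n \right)} = \frac{13}{3}$ ($I{\left(n \right)} = - \frac{2}{3} + \frac{\left(-1\right) \left(-9\right) + 6}{3} = - \frac{2}{3} + \frac{9 + 6}{3} = - \frac{2}{3} + \frac{1}{3} \cdot 15 = - \frac{2}{3} + 5 = \frac{13}{3}$)
$I{\left(-20 \right)} \left(256 + 215\right) = \frac{13 \left(256 + 215\right)}{3} = \frac{13}{3} \cdot 471 = 2041$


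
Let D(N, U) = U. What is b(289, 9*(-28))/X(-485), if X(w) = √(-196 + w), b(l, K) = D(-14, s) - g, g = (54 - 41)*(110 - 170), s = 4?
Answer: -784*I*√681/681 ≈ -30.043*I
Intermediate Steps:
g = -780 (g = 13*(-60) = -780)
b(l, K) = 784 (b(l, K) = 4 - 1*(-780) = 4 + 780 = 784)
b(289, 9*(-28))/X(-485) = 784/(√(-196 - 485)) = 784/(√(-681)) = 784/((I*√681)) = 784*(-I*√681/681) = -784*I*√681/681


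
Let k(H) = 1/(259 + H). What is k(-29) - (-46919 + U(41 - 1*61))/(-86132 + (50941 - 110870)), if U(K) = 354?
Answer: -10563889/33594030 ≈ -0.31446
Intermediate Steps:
k(-29) - (-46919 + U(41 - 1*61))/(-86132 + (50941 - 110870)) = 1/(259 - 29) - (-46919 + 354)/(-86132 + (50941 - 110870)) = 1/230 - (-46565)/(-86132 - 59929) = 1/230 - (-46565)/(-146061) = 1/230 - (-46565)*(-1)/146061 = 1/230 - 1*46565/146061 = 1/230 - 46565/146061 = -10563889/33594030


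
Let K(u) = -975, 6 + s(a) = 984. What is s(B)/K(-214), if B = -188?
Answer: -326/325 ≈ -1.0031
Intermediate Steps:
s(a) = 978 (s(a) = -6 + 984 = 978)
s(B)/K(-214) = 978/(-975) = 978*(-1/975) = -326/325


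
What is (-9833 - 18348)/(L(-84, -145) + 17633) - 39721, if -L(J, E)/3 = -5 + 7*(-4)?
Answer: -704360953/17732 ≈ -39723.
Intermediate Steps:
L(J, E) = 99 (L(J, E) = -3*(-5 + 7*(-4)) = -3*(-5 - 28) = -3*(-33) = 99)
(-9833 - 18348)/(L(-84, -145) + 17633) - 39721 = (-9833 - 18348)/(99 + 17633) - 39721 = -28181/17732 - 39721 = -704360953/17732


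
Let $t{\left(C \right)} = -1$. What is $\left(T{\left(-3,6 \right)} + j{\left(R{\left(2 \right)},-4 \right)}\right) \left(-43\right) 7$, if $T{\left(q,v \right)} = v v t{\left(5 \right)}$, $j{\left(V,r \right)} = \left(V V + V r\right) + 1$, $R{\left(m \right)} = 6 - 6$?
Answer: $10535$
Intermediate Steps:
$R{\left(m \right)} = 0$ ($R{\left(m \right)} = 6 - 6 = 0$)
$j{\left(V,r \right)} = 1 + V^{2} + V r$ ($j{\left(V,r \right)} = \left(V^{2} + V r\right) + 1 = 1 + V^{2} + V r$)
$T{\left(q,v \right)} = - v^{2}$ ($T{\left(q,v \right)} = v v \left(-1\right) = v^{2} \left(-1\right) = - v^{2}$)
$\left(T{\left(-3,6 \right)} + j{\left(R{\left(2 \right)},-4 \right)}\right) \left(-43\right) 7 = \left(- 6^{2} + \left(1 + 0^{2} + 0 \left(-4\right)\right)\right) \left(-43\right) 7 = \left(\left(-1\right) 36 + \left(1 + 0 + 0\right)\right) \left(-43\right) 7 = \left(-36 + 1\right) \left(-43\right) 7 = \left(-35\right) \left(-43\right) 7 = 1505 \cdot 7 = 10535$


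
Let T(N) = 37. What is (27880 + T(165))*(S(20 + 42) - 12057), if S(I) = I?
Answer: -334864415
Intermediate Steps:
(27880 + T(165))*(S(20 + 42) - 12057) = (27880 + 37)*((20 + 42) - 12057) = 27917*(62 - 12057) = 27917*(-11995) = -334864415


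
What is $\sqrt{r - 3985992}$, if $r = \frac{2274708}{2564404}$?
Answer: $\frac{i \sqrt{1638284169249855015}}{641101} \approx 1996.5 i$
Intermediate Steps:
$r = \frac{568677}{641101}$ ($r = 2274708 \cdot \frac{1}{2564404} = \frac{568677}{641101} \approx 0.88703$)
$\sqrt{r - 3985992} = \sqrt{\frac{568677}{641101} - 3985992} = \sqrt{- \frac{2555422888515}{641101}} = \frac{i \sqrt{1638284169249855015}}{641101}$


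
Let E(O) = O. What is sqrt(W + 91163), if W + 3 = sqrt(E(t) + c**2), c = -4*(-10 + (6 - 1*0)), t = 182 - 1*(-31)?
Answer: sqrt(91160 + sqrt(469)) ≈ 301.96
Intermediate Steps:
t = 213 (t = 182 + 31 = 213)
c = 16 (c = -4*(-10 + (6 + 0)) = -4*(-10 + 6) = -4*(-4) = 16)
W = -3 + sqrt(469) (W = -3 + sqrt(213 + 16**2) = -3 + sqrt(213 + 256) = -3 + sqrt(469) ≈ 18.656)
sqrt(W + 91163) = sqrt((-3 + sqrt(469)) + 91163) = sqrt(91160 + sqrt(469))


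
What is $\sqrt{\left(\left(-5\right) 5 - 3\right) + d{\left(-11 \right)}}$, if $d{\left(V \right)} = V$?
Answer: $i \sqrt{39} \approx 6.245 i$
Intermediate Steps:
$\sqrt{\left(\left(-5\right) 5 - 3\right) + d{\left(-11 \right)}} = \sqrt{\left(\left(-5\right) 5 - 3\right) - 11} = \sqrt{\left(-25 - 3\right) - 11} = \sqrt{-28 - 11} = \sqrt{-39} = i \sqrt{39}$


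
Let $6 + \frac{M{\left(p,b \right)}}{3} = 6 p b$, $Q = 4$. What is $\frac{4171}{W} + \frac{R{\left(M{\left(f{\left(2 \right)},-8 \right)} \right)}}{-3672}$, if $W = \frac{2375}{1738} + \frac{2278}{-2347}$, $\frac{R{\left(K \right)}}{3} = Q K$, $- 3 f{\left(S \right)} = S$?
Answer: $\frac{867686258513}{82363011} \approx 10535.0$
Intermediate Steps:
$f{\left(S \right)} = - \frac{S}{3}$
$M{\left(p,b \right)} = -18 + 18 b p$ ($M{\left(p,b \right)} = -18 + 3 \cdot 6 p b = -18 + 3 \cdot 6 b p = -18 + 18 b p$)
$R{\left(K \right)} = 12 K$ ($R{\left(K \right)} = 3 \cdot 4 K = 12 K$)
$W = \frac{1614961}{4079086}$ ($W = 2375 \cdot \frac{1}{1738} + 2278 \left(- \frac{1}{2347}\right) = \frac{2375}{1738} - \frac{2278}{2347} = \frac{1614961}{4079086} \approx 0.39591$)
$\frac{4171}{W} + \frac{R{\left(M{\left(f{\left(2 \right)},-8 \right)} \right)}}{-3672} = \frac{4171}{\frac{1614961}{4079086}} + \frac{12 \left(-18 + 18 \left(-8\right) \left(\left(- \frac{1}{3}\right) 2\right)\right)}{-3672} = 4171 \cdot \frac{4079086}{1614961} + 12 \left(-18 + 18 \left(-8\right) \left(- \frac{2}{3}\right)\right) \left(- \frac{1}{3672}\right) = \frac{17013867706}{1614961} + 12 \left(-18 + 96\right) \left(- \frac{1}{3672}\right) = \frac{17013867706}{1614961} + 12 \cdot 78 \left(- \frac{1}{3672}\right) = \frac{17013867706}{1614961} + 936 \left(- \frac{1}{3672}\right) = \frac{17013867706}{1614961} - \frac{13}{51} = \frac{867686258513}{82363011}$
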